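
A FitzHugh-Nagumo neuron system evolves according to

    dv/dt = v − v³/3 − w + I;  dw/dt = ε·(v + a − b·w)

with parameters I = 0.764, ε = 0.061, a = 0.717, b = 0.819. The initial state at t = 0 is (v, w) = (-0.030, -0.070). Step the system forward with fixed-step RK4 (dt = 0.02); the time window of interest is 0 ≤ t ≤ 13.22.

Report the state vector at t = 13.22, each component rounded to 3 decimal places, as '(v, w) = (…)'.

t=0.000: state=(-0.030, -0.070)
step 1 (dt=0.02): k1=(0.804, 0.045), k2=(0.812, 0.046), k3=(0.812, 0.046), k4=(0.819, 0.046); state += dt/6·(k1+2k2+2k3+k4)
t=0.020: state=(-0.014, -0.069)
t=0.040: state=(0.003, -0.068)
t=0.060: state=(0.020, -0.067)
continuing one RK4 step at a time; state shown every 25 steps (Δt=0.5):
t=0.500: state=(0.479, -0.040)
t=1.000: state=(1.172, 0.007)
t=1.500: state=(1.719, 0.073)
t=2.000: state=(1.921, 0.148)
t=2.500: state=(1.956, 0.225)
t=3.000: state=(1.944, 0.299)
t=3.500: state=(1.921, 0.372)
t=4.000: state=(1.895, 0.442)
t=4.500: state=(1.869, 0.509)
t=5.000: state=(1.843, 0.574)
t=5.500: state=(1.816, 0.637)
t=6.000: state=(1.789, 0.697)
t=6.500: state=(1.763, 0.755)
t=7.000: state=(1.736, 0.810)
t=7.500: state=(1.709, 0.864)
t=8.000: state=(1.682, 0.915)
t=8.500: state=(1.654, 0.965)
t=9.000: state=(1.627, 1.012)
t=9.500: state=(1.599, 1.057)
t=10.000: state=(1.570, 1.100)
t=10.500: state=(1.542, 1.142)
t=11.000: state=(1.513, 1.181)
t=11.500: state=(1.483, 1.219)
t=12.000: state=(1.454, 1.254)
t=12.500: state=(1.423, 1.288)
t=13.000: state=(1.392, 1.320)
t=13.220: state=(1.378, 1.334)

(v, w) = (1.378, 1.334)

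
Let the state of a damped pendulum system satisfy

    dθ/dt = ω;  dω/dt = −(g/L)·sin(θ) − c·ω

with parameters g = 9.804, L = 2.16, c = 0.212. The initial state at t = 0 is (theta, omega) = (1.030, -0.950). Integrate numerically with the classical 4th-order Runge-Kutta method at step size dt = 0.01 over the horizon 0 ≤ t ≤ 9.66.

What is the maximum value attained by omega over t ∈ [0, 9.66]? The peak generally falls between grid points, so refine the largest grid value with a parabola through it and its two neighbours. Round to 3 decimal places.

t=0.000: state=(1.030, -0.950)
step 1 (dt=0.01): k1=(-0.950, -3.690), k2=(-0.968, -3.675), k3=(-0.968, -3.675), k4=(-0.987, -3.659); state += dt/6·(k1+2k2+2k3+k4)
t=0.010: state=(1.020, -0.987)
t=0.020: state=(1.010, -1.023)
t=0.030: state=(1.000, -1.059)
continuing one RK4 step at a time; state shown every 50 steps (Δt=0.5):
t=0.500: state=(0.192, -2.126)
t=1.000: state=(-0.735, -1.265)
t=1.500: state=(-0.916, 0.551)
t=2.000: state=(-0.282, 1.768)
t=2.500: state=(0.548, 1.251)
t=3.000: state=(0.791, -0.320)
t=3.500: state=(0.299, -1.472)
t=4.000: state=(-0.424, -1.149)
t=4.500: state=(-0.676, 0.195)
t=5.000: state=(-0.281, 1.236)
t=5.500: state=(0.341, 1.016)
t=6.000: state=(0.576, -0.133)
t=6.500: state=(0.248, -1.048)
t=7.000: state=(-0.284, -0.879)
t=7.500: state=(-0.490, 0.107)
t=8.000: state=(-0.211, 0.896)
t=8.500: state=(0.243, 0.749)
t=9.000: state=(0.417, -0.099)
t=9.500: state=(0.175, -0.770)
t=9.660: state=(0.046, -0.823)
largest grid value and its neighbours: omega(2.100)=1.81673, omega(2.110)=1.81710, omega(2.120)=1.81665
parabola through these three points peaks at t≈2.110 with omega≈1.81711

max omega = 1.817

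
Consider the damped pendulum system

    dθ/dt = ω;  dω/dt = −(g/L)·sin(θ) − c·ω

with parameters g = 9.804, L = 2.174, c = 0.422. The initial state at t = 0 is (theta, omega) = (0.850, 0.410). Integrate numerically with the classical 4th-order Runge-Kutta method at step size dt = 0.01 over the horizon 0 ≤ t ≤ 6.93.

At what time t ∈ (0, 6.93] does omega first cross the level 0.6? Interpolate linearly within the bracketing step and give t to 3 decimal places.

t=0.000: state=(0.850, 0.410)
step 1 (dt=0.01): k1=(0.410, -3.561), k2=(0.392, -3.560), k3=(0.392, -3.559), k4=(0.374, -3.558); state += dt/6·(k1+2k2+2k3+k4)
t=0.010: state=(0.854, 0.374)
t=0.020: state=(0.857, 0.339)
t=0.030: state=(0.861, 0.303)
continuing one RK4 step at a time; state shown every 25 steps (Δt=0.25):
t=0.250: state=(0.844, -0.445)
t=0.500: state=(0.641, -1.133)
t=0.750: state=(0.303, -1.508)
t=1.000: state=(-0.078, -1.473)
t=1.250: state=(-0.401, -1.060)
t=1.500: state=(-0.590, -0.432)
t=1.750: state=(-0.615, 0.230)
t=1.900: state=(-0.553, 0.579)
next step: t=1.910: state=(-0.547, 0.600) — omega has crossed 0.6
linear interpolation between t=1.900 (0.57901) and t=1.910 (0.60011) → t≈1.910

t = 1.910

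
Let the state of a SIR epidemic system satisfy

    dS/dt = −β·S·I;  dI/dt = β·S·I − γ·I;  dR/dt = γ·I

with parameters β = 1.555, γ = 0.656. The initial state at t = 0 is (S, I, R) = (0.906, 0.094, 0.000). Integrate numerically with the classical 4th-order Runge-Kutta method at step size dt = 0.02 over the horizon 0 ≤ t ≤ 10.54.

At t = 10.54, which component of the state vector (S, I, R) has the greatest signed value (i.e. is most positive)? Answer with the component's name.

t=0.000: state=(0.906, 0.094, 0.000)
step 1 (dt=0.02): k1=(-0.132, 0.071, 0.062), k2=(-0.133, 0.071, 0.062), k3=(-0.133, 0.071, 0.062), k4=(-0.134, 0.071, 0.063); state += dt/6·(k1+2k2+2k3+k4)
t=0.020: state=(0.903, 0.095, 0.001)
t=0.040: state=(0.901, 0.097, 0.003)
t=0.060: state=(0.898, 0.098, 0.004)
continuing one RK4 step at a time; state shown every 25 steps (Δt=0.5):
t=0.500: state=(0.830, 0.133, 0.037)
t=1.000: state=(0.736, 0.176, 0.088)
t=1.500: state=(0.631, 0.216, 0.152)
t=2.000: state=(0.527, 0.244, 0.228)
t=2.500: state=(0.434, 0.256, 0.311)
t=3.000: state=(0.356, 0.250, 0.394)
t=3.500: state=(0.295, 0.232, 0.473)
t=4.000: state=(0.249, 0.206, 0.545)
t=4.500: state=(0.214, 0.177, 0.608)
t=5.000: state=(0.189, 0.149, 0.662)
t=5.500: state=(0.170, 0.124, 0.707)
t=6.000: state=(0.156, 0.101, 0.743)
t=6.500: state=(0.145, 0.082, 0.773)
t=7.000: state=(0.137, 0.066, 0.797)
t=7.500: state=(0.131, 0.053, 0.817)
t=8.000: state=(0.126, 0.042, 0.832)
t=8.500: state=(0.122, 0.033, 0.844)
t=9.000: state=(0.120, 0.026, 0.854)
t=9.500: state=(0.117, 0.021, 0.862)
t=10.000: state=(0.116, 0.016, 0.868)
t=10.500: state=(0.115, 0.013, 0.873)
t=10.540: state=(0.114, 0.013, 0.873)
compare at T: S=0.114, I=0.013, R=0.873

largest component: R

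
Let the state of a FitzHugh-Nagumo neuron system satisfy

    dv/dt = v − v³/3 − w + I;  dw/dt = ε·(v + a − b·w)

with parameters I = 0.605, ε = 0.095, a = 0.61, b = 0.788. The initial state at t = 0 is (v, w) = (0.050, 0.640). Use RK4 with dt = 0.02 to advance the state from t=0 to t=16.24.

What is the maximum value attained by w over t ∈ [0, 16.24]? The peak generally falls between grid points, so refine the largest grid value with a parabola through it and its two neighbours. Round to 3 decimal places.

t=0.000: state=(0.050, 0.640)
step 1 (dt=0.02): k1=(0.015, 0.015), k2=(0.015, 0.015), k3=(0.015, 0.015), k4=(0.015, 0.015); state += dt/6·(k1+2k2+2k3+k4)
t=0.020: state=(0.050, 0.640)
t=0.040: state=(0.051, 0.641)
t=0.060: state=(0.051, 0.641)
continuing one RK4 step at a time; state shown every 50 steps (Δt=1):
t=1.000: state=(0.065, 0.655)
t=2.000: state=(0.080, 0.670)
t=3.000: state=(0.093, 0.686)
t=4.000: state=(0.103, 0.701)
t=5.000: state=(0.104, 0.716)
t=6.000: state=(0.083, 0.729)
t=7.000: state=(0.005, 0.737)
t=8.000: state=(-0.211, 0.732)
t=9.000: state=(-0.721, 0.694)
t=10.000: state=(-1.389, 0.602)
t=11.000: state=(-1.629, 0.473)
t=12.000: state=(-1.616, 0.345)
t=13.000: state=(-1.553, 0.231)
t=14.000: state=(-1.480, 0.131)
t=15.000: state=(-1.404, 0.046)
t=16.000: state=(-1.324, -0.027)
t=16.240: state=(-1.305, -0.042)
largest grid value and its neighbours: w(7.220)=0.73720, w(7.240)=0.73721, w(7.260)=0.73720
parabola through these three points peaks at t≈7.239 with w≈0.73721

max w = 0.737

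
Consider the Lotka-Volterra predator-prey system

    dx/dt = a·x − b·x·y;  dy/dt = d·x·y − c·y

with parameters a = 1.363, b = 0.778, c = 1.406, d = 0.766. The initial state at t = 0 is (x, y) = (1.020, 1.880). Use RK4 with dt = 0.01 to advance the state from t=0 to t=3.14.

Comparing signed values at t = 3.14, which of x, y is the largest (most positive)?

largest component: x

t=0.000: state=(1.020, 1.880)
step 1 (dt=0.01): k1=(-0.102, -1.174), k2=(-0.097, -1.171), k3=(-0.097, -1.171), k4=(-0.092, -1.168); state += dt/6·(k1+2k2+2k3+k4)
t=0.010: state=(1.019, 1.868)
t=0.020: state=(1.018, 1.857)
t=0.030: state=(1.017, 1.845)
continuing one RK4 step at a time; state shown every 20 steps (Δt=0.2):
t=0.200: state=(1.018, 1.658)
t=0.400: state=(1.049, 1.466)
t=0.600: state=(1.111, 1.305)
t=0.800: state=(1.203, 1.176)
t=1.000: state=(1.327, 1.077)
t=1.200: state=(1.482, 1.008)
t=1.400: state=(1.670, 0.968)
t=1.600: state=(1.889, 0.959)
t=1.800: state=(2.133, 0.985)
t=2.000: state=(2.393, 1.052)
t=2.200: state=(2.646, 1.168)
t=2.400: state=(2.860, 1.345)
t=2.600: state=(2.992, 1.592)
t=2.800: state=(2.996, 1.905)
t=3.000: state=(2.847, 2.254)
t=3.140: state=(2.661, 2.489)
compare at T: x=2.661, y=2.489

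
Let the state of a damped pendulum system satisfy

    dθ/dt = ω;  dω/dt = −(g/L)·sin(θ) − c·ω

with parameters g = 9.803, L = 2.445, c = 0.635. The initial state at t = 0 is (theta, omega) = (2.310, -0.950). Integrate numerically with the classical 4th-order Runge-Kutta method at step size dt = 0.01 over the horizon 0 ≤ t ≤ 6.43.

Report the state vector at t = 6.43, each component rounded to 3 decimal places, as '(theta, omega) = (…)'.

t=0.000: state=(2.310, -0.950)
step 1 (dt=0.01): k1=(-0.950, -2.360), k2=(-0.962, -2.365), k3=(-0.962, -2.365), k4=(-0.974, -2.371); state += dt/6·(k1+2k2+2k3+k4)
t=0.010: state=(2.300, -0.974)
t=0.020: state=(2.291, -0.997)
t=0.030: state=(2.280, -1.021)
continuing one RK4 step at a time; state shown every 25 steps (Δt=0.25):
t=0.250: state=(1.996, -1.577)
t=0.500: state=(1.517, -2.246)
t=0.750: state=(0.884, -2.767)
t=1.000: state=(0.174, -2.812)
t=1.250: state=(-0.470, -2.247)
t=1.500: state=(-0.918, -1.311)
t=1.750: state=(-1.121, -0.319)
t=2.000: state=(-1.088, 0.563)
t=2.250: state=(-0.856, 1.250)
t=2.500: state=(-0.487, 1.642)
t=2.750: state=(-0.068, 1.648)
t=3.000: state=(0.306, 1.285)
t=3.250: state=(0.556, 0.697)
t=3.500: state=(0.650, 0.058)
t=3.750: state=(0.592, -0.498)
t=4.000: state=(0.416, -0.876)
t=4.250: state=(0.174, -1.017)
t=4.500: state=(-0.071, -0.910)
t=4.750: state=(-0.265, -0.613)
t=5.000: state=(-0.370, -0.226)
t=5.250: state=(-0.378, 0.153)
t=5.500: state=(-0.301, 0.444)
t=5.750: state=(-0.168, 0.595)
t=6.000: state=(-0.017, 0.591)
t=6.250: state=(0.116, 0.454)
t=6.430: state=(0.185, 0.301)

(theta, omega) = (0.185, 0.301)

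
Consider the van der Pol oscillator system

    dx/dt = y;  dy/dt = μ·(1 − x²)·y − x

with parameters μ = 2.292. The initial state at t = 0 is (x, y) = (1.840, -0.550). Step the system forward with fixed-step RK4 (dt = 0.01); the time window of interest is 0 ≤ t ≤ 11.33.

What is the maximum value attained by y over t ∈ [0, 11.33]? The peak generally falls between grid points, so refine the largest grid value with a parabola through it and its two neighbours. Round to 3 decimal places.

max y = 4.176

t=0.000: state=(1.840, -0.550)
step 1 (dt=0.01): k1=(-0.550, 1.167), k2=(-0.544, 1.126), k3=(-0.544, 1.127), k4=(-0.539, 1.086); state += dt/6·(k1+2k2+2k3+k4)
t=0.010: state=(1.835, -0.539)
t=0.020: state=(1.829, -0.528)
t=0.030: state=(1.824, -0.518)
continuing one RK4 step at a time; state shown every 50 steps (Δt=0.5):
t=0.500: state=(1.622, -0.412)
t=1.000: state=(1.396, -0.507)
t=1.500: state=(1.092, -0.747)
t=2.000: state=(0.568, -1.523)
t=2.500: state=(-0.789, -4.121)
t=3.000: state=(-2.007, -0.315)
t=3.500: state=(-1.946, 0.277)
t=4.000: state=(-1.792, 0.333)
t=4.500: state=(-1.611, 0.397)
t=5.000: state=(-1.388, 0.508)
t=5.500: state=(-1.081, 0.757)
t=6.000: state=(-0.546, 1.565)
t=6.500: state=(0.847, 4.153)
t=7.000: state=(2.011, 0.260)
t=7.500: state=(1.942, -0.279)
t=8.000: state=(1.788, -0.335)
t=8.500: state=(1.605, -0.399)
t=9.000: state=(1.381, -0.513)
t=9.500: state=(1.070, -0.768)
t=10.000: state=(0.524, -1.609)
t=10.500: state=(-0.906, -4.172)
t=11.000: state=(-2.014, -0.208)
t=11.330: state=(-1.983, 0.240)
largest grid value and its neighbours: y(6.510)=4.16767, y(6.520)=4.17512, y(6.530)=4.17474
parabola through these three points peaks at t≈6.525 with y≈4.17592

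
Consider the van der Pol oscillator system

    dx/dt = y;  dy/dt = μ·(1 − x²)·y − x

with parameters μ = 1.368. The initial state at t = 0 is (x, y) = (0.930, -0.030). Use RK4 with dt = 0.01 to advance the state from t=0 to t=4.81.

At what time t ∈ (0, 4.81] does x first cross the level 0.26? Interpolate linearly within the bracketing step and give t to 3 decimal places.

t = 1.097

t=0.000: state=(0.930, -0.030)
step 1 (dt=0.01): k1=(-0.030, -0.936), k2=(-0.035, -0.936), k3=(-0.035, -0.936), k4=(-0.039, -0.937); state += dt/6·(k1+2k2+2k3+k4)
t=0.010: state=(0.930, -0.039)
t=0.020: state=(0.929, -0.049)
t=0.030: state=(0.929, -0.058)
continuing one RK4 step at a time; state shown every 20 steps (Δt=0.2):
t=0.200: state=(0.905, -0.220)
t=0.400: state=(0.842, -0.415)
t=0.600: state=(0.738, -0.627)
t=0.800: state=(0.588, -0.875)
t=1.000: state=(0.384, -1.186)
t=1.090: state=(0.269, -1.355)
next step: t=1.100: state=(0.256, -1.375) — x has crossed 0.26
linear interpolation between t=1.090 (0.26949) and t=1.100 (0.25584) → t≈1.097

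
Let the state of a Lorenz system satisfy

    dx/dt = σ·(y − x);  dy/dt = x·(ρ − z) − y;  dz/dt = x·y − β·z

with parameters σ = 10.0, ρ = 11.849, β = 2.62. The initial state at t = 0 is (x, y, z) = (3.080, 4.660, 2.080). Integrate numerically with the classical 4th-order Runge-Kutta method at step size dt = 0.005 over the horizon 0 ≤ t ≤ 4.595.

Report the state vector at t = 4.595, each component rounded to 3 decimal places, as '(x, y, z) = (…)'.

(x, y, z) = (5.012, 4.639, 11.282)

t=0.000: state=(3.080, 4.660, 2.080)
step 1 (dt=0.005): k1=(15.800, 25.429, 8.903), k2=(16.041, 25.681, 9.227), k3=(16.041, 25.684, 9.230), k4=(16.282, 25.938, 9.562); state += dt/6·(k1+2k2+2k3+k4)
t=0.005: state=(3.160, 4.788, 2.126)
t=0.010: state=(3.243, 4.919, 2.176)
t=0.015: state=(3.328, 5.053, 2.229)
continuing one RK4 step at a time; state shown every 40 steps (Δt=0.2):
t=0.200: state=(7.882, 10.537, 8.393)
t=0.400: state=(7.850, 4.846, 17.015)
t=0.600: state=(2.546, 1.132, 11.806)
t=0.800: state=(1.564, 1.688, 7.353)
t=1.000: state=(2.573, 3.482, 5.158)
t=1.200: state=(5.415, 7.304, 6.525)
t=1.400: state=(8.171, 8.129, 13.524)
t=1.600: state=(5.151, 3.228, 13.817)
t=1.800: state=(2.944, 2.644, 9.705)
t=2.000: state=(3.435, 4.148, 7.339)
t=2.200: state=(5.575, 6.865, 8.340)
t=2.400: state=(7.183, 7.063, 12.691)
t=2.600: state=(5.305, 4.086, 12.888)
t=2.800: state=(3.813, 3.610, 10.071)
t=3.000: state=(4.302, 4.922, 8.565)
t=3.200: state=(5.878, 6.649, 9.843)
t=3.400: state=(6.435, 6.090, 12.380)
t=3.600: state=(5.091, 4.390, 11.911)
t=3.800: state=(4.347, 4.339, 10.059)
t=4.000: state=(4.922, 5.432, 9.442)
t=4.200: state=(5.930, 6.274, 10.733)
t=4.400: state=(5.882, 5.511, 11.959)
t=4.595: state=(5.012, 4.639, 11.282)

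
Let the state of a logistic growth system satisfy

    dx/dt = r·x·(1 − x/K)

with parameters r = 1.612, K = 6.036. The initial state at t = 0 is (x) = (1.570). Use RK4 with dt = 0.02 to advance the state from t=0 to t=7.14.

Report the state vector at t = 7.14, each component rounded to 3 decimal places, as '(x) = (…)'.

(x) = (6.036)

t=0.000: state=(1.570)
step 1 (dt=0.02): k1=(1.873), k2=(1.887), k3=(1.887), k4=(1.901); state += dt/6·(k1+2k2+2k3+k4)
t=0.020: state=(1.608)
t=0.040: state=(1.646)
t=0.060: state=(1.685)
continuing one RK4 step at a time; state shown every 25 steps (Δt=0.5):
t=0.500: state=(2.658)
t=1.000: state=(3.851)
t=1.500: state=(4.816)
t=2.000: state=(5.422)
t=2.500: state=(5.746)
t=3.000: state=(5.903)
t=3.500: state=(5.976)
t=4.000: state=(6.009)
t=4.500: state=(6.024)
t=5.000: state=(6.031)
t=5.500: state=(6.034)
t=6.000: state=(6.035)
t=6.500: state=(6.036)
t=7.000: state=(6.036)
t=7.140: state=(6.036)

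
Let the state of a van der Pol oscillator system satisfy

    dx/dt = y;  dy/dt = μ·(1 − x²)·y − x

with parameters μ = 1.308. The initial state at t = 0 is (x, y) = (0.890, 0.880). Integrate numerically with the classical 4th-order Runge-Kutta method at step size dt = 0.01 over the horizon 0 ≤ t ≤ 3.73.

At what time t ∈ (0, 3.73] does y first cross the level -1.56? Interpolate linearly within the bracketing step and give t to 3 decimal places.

t=0.000: state=(0.890, 0.880)
step 1 (dt=0.01): k1=(0.880, -0.651), k2=(0.877, -0.665), k3=(0.877, -0.665), k4=(0.873, -0.679); state += dt/6·(k1+2k2+2k3+k4)
t=0.010: state=(0.899, 0.873)
t=0.020: state=(0.907, 0.866)
t=0.030: state=(0.916, 0.859)
continuing one RK4 step at a time; state shown every 20 steps (Δt=0.2):
t=0.200: state=(1.049, 0.697)
t=0.400: state=(1.164, 0.441)
t=0.600: state=(1.225, 0.168)
t=0.800: state=(1.233, -0.084)
t=1.000: state=(1.193, -0.303)
t=1.200: state=(1.113, -0.500)
t=1.400: state=(0.994, -0.694)
t=1.600: state=(0.834, -0.911)
t=1.800: state=(0.625, -1.185)
t=2.000: state=(0.354, -1.552)
next step: t=2.010: state=(0.338, -1.573) — y has crossed -1.56
linear interpolation between t=2.000 (-1.55197) and t=2.010 (-1.57342) → t≈2.004

t = 2.004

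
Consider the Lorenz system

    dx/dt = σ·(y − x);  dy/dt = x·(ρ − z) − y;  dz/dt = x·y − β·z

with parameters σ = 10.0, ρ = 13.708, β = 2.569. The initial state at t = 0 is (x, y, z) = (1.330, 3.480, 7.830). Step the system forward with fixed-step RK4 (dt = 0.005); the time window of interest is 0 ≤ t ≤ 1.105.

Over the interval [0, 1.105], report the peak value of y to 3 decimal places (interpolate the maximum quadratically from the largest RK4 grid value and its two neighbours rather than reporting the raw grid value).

t=0.000: state=(1.330, 3.480, 7.830)
step 1 (dt=0.005): k1=(21.500, 4.338, -15.487), k2=(21.071, 4.696, -15.185), k3=(21.091, 4.688, -15.190), k4=(20.680, 5.043, -14.891); state += dt/6·(k1+2k2+2k3+k4)
t=0.005: state=(1.435, 3.503, 7.754)
t=0.010: state=(1.537, 3.530, 7.681)
t=0.015: state=(1.635, 3.561, 7.611)
continuing one RK4 step at a time; state shown every 10 steps (Δt=0.05):
t=0.050: state=(2.247, 3.863, 7.199)
t=0.100: state=(3.018, 4.539, 6.853)
t=0.150: state=(3.806, 5.465, 6.830)
t=0.200: state=(4.693, 6.588, 7.212)
t=0.250: state=(5.698, 7.806, 8.105)
t=0.300: state=(6.771, 8.910, 9.592)
t=0.350: state=(7.776, 9.580, 11.624)
t=0.400: state=(8.494, 9.479, 13.907)
t=0.450: state=(8.697, 8.486, 15.898)
t=0.500: state=(8.284, 6.882, 17.067)
t=0.550: state=(7.368, 5.199, 17.228)
t=0.600: state=(6.215, 3.866, 16.583)
t=0.650: state=(5.096, 3.027, 15.486)
t=0.700: state=(4.183, 2.617, 14.223)
t=0.750: state=(3.536, 2.509, 12.966)
t=0.800: state=(3.146, 2.602, 11.799)
t=0.850: state=(2.978, 2.837, 10.763)
t=0.900: state=(2.995, 3.192, 9.886)
t=0.950: state=(3.169, 3.664, 9.188)
t=1.000: state=(3.487, 4.260, 8.697)
t=1.050: state=(3.941, 4.985, 8.454)
t=1.100: state=(4.527, 5.824, 8.510)
t=1.105: state=(4.593, 5.913, 8.534)
largest grid value and its neighbours: y(0.365)=9.64290, y(0.370)=9.64670, y(0.375)=9.64162
parabola through these three points peaks at t≈0.370 with y≈9.64672

max y = 9.647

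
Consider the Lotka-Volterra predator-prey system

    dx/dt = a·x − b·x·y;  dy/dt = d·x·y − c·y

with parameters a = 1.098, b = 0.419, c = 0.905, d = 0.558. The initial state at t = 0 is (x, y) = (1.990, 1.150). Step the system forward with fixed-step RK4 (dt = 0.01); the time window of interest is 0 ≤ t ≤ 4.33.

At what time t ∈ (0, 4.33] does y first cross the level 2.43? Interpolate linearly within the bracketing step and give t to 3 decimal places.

t=0.000: state=(1.990, 1.150)
step 1 (dt=0.01): k1=(1.226, 0.236), k2=(1.229, 0.240), k3=(1.229, 0.240), k4=(1.232, 0.245); state += dt/6·(k1+2k2+2k3+k4)
t=0.010: state=(2.002, 1.152)
t=0.020: state=(2.015, 1.155)
t=0.030: state=(2.027, 1.157)
continuing one RK4 step at a time; state shown every 20 steps (Δt=0.2):
t=0.200: state=(2.245, 1.215)
t=0.400: state=(2.516, 1.322)
t=0.600: state=(2.787, 1.484)
t=0.800: state=(3.038, 1.714)
t=1.000: state=(3.236, 2.031)
t=1.190: state=(3.341, 2.426)
next step: t=1.200: state=(3.344, 2.449) — y has crossed 2.43
linear interpolation between t=1.190 (2.42579) and t=1.200 (2.44919) → t≈1.192

t = 1.192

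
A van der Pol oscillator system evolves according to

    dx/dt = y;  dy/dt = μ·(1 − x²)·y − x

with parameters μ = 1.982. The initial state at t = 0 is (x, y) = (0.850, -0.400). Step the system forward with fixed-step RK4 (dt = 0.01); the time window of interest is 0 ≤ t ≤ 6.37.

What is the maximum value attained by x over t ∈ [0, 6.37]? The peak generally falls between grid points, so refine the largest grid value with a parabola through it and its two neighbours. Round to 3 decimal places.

t=0.000: state=(0.850, -0.400)
step 1 (dt=0.01): k1=(-0.400, -1.070), k2=(-0.405, -1.074), k3=(-0.405, -1.074), k4=(-0.411, -1.077); state += dt/6·(k1+2k2+2k3+k4)
t=0.010: state=(0.846, -0.411)
t=0.020: state=(0.842, -0.422)
t=0.030: state=(0.838, -0.432)
continuing one RK4 step at a time; state shown every 25 steps (Δt=0.25):
t=0.250: state=(0.714, -0.701)
t=0.500: state=(0.488, -1.138)
t=0.750: state=(0.121, -1.871)
t=1.000: state=(-0.479, -2.947)
t=1.250: state=(-1.273, -3.011)
t=1.500: state=(-1.803, -1.156)
t=1.750: state=(-1.930, -0.059)
t=2.000: state=(-1.898, 0.251)
t=2.250: state=(-1.822, 0.344)
t=2.500: state=(-1.729, 0.394)
t=2.750: state=(-1.625, 0.439)
t=3.000: state=(-1.509, 0.495)
t=3.250: state=(-1.376, 0.572)
t=3.500: state=(-1.220, 0.684)
t=3.750: state=(-1.028, 0.865)
t=4.000: state=(-0.776, 1.183)
t=4.250: state=(-0.413, 1.792)
t=4.500: state=(0.165, 2.925)
t=4.750: state=(1.039, 3.773)
t=5.000: state=(1.788, 1.856)
t=5.250: state=(2.011, 0.217)
t=5.500: state=(1.999, -0.212)
t=5.750: state=(1.931, -0.315)
t=6.000: state=(1.846, -0.358)
t=6.250: state=(1.752, -0.392)
t=6.370: state=(1.704, -0.410)
largest grid value and its neighbours: x(5.320)=2.01956, x(5.330)=2.01973, x(5.340)=2.01969
parabola through these three points peaks at t≈5.333 with x≈2.01974

max x = 2.020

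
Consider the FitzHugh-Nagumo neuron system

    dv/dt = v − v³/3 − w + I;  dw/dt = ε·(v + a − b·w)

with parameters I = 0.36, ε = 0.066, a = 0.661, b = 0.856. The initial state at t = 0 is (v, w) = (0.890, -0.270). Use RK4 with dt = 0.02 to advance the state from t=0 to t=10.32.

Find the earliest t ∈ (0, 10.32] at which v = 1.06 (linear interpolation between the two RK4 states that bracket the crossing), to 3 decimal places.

t = 0.132

t=0.000: state=(0.890, -0.270)
step 1 (dt=0.02): k1=(1.285, 0.118), k2=(1.286, 0.118), k3=(1.286, 0.118), k4=(1.287, 0.119); state += dt/6·(k1+2k2+2k3+k4)
t=0.020: state=(0.916, -0.268)
t=0.040: state=(0.941, -0.265)
t=0.060: state=(0.967, -0.263)
t=0.120: state=(1.044, -0.255)
next step: t=0.140: state=(1.070, -0.253) — v has crossed 1.06
linear interpolation between t=0.120 (1.04437) and t=0.140 (1.06992) → t≈0.132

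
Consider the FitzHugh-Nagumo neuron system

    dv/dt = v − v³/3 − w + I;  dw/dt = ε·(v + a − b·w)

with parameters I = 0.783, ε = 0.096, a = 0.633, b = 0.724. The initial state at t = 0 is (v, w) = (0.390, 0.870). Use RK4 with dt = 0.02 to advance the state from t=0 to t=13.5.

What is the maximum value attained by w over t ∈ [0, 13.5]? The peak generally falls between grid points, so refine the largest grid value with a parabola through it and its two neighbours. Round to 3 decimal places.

t=0.000: state=(0.390, 0.870)
step 1 (dt=0.02): k1=(0.283, 0.038), k2=(0.285, 0.038), k3=(0.285, 0.038), k4=(0.287, 0.038); state += dt/6·(k1+2k2+2k3+k4)
t=0.020: state=(0.396, 0.871)
t=0.040: state=(0.401, 0.872)
t=0.060: state=(0.407, 0.872)
continuing one RK4 step at a time; state shown every 25 steps (Δt=0.5):
t=0.500: state=(0.558, 0.892)
t=1.000: state=(0.778, 0.923)
t=1.500: state=(1.025, 0.964)
t=2.000: state=(1.243, 1.015)
t=2.500: state=(1.388, 1.072)
t=3.000: state=(1.457, 1.133)
t=3.500: state=(1.473, 1.193)
t=4.000: state=(1.460, 1.252)
t=4.500: state=(1.431, 1.307)
t=5.000: state=(1.392, 1.359)
t=5.500: state=(1.348, 1.407)
t=6.000: state=(1.300, 1.451)
t=6.500: state=(1.248, 1.492)
t=7.000: state=(1.191, 1.528)
t=7.500: state=(1.130, 1.560)
t=8.000: state=(1.062, 1.589)
t=8.500: state=(0.986, 1.613)
t=9.000: state=(0.898, 1.632)
t=9.500: state=(0.791, 1.646)
t=10.000: state=(0.656, 1.654)
t=10.500: state=(0.474, 1.654)
t=11.000: state=(0.207, 1.644)
t=11.500: state=(-0.211, 1.618)
t=12.000: state=(-0.842, 1.569)
t=12.500: state=(-1.508, 1.489)
t=13.000: state=(-1.850, 1.387)
t=13.500: state=(-1.929, 1.280)
largest grid value and its neighbours: w(10.240)=1.65511, w(10.260)=1.65512, w(10.280)=1.65512
parabola through these three points peaks at t≈10.270 with w≈1.65512

max w = 1.655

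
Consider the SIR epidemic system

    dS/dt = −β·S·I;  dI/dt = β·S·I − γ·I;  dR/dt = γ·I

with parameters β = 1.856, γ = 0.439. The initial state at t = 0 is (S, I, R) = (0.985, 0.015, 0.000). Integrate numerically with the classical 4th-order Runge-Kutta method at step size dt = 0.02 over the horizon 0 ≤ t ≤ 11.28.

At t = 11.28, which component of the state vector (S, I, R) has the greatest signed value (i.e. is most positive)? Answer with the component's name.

largest component: R

t=0.000: state=(0.985, 0.015, 0.000)
step 1 (dt=0.02): k1=(-0.027, 0.021, 0.007), k2=(-0.028, 0.021, 0.007), k3=(-0.028, 0.021, 0.007), k4=(-0.028, 0.021, 0.007); state += dt/6·(k1+2k2+2k3+k4)
t=0.020: state=(0.984, 0.015, 0.000)
t=0.040: state=(0.984, 0.016, 0.000)
t=0.060: state=(0.983, 0.016, 0.000)
continuing one RK4 step at a time; state shown every 25 steps (Δt=0.5):
t=0.500: state=(0.965, 0.030, 0.005)
t=1.000: state=(0.928, 0.058, 0.014)
t=1.500: state=(0.862, 0.107, 0.032)
t=2.000: state=(0.755, 0.182, 0.063)
t=2.500: state=(0.611, 0.276, 0.113)
t=3.000: state=(0.454, 0.363, 0.183)
t=3.500: state=(0.315, 0.415, 0.270)
t=4.000: state=(0.213, 0.425, 0.363)
t=4.500: state=(0.145, 0.402, 0.454)
t=5.000: state=(0.101, 0.361, 0.538)
t=5.500: state=(0.074, 0.314, 0.612)
t=6.000: state=(0.057, 0.268, 0.676)
t=6.500: state=(0.045, 0.225, 0.730)
t=7.000: state=(0.037, 0.188, 0.775)
t=7.500: state=(0.032, 0.156, 0.812)
t=8.000: state=(0.028, 0.129, 0.844)
t=8.500: state=(0.025, 0.106, 0.869)
t=9.000: state=(0.023, 0.087, 0.890)
t=9.500: state=(0.021, 0.071, 0.908)
t=10.000: state=(0.020, 0.058, 0.922)
t=10.500: state=(0.019, 0.048, 0.933)
t=11.000: state=(0.018, 0.039, 0.943)
t=11.280: state=(0.018, 0.035, 0.947)
compare at T: S=0.018, I=0.035, R=0.947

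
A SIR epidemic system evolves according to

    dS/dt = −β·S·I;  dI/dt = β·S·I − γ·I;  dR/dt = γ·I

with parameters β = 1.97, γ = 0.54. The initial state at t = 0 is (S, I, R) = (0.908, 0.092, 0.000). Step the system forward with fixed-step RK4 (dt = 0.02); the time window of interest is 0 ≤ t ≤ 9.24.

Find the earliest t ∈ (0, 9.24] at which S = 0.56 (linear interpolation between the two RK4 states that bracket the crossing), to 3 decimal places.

t=0.000: state=(0.908, 0.092, 0.000)
step 1 (dt=0.02): k1=(-0.165, 0.115, 0.050), k2=(-0.166, 0.116, 0.050), k3=(-0.166, 0.116, 0.050), k4=(-0.168, 0.117, 0.051); state += dt/6·(k1+2k2+2k3+k4)
t=0.020: state=(0.905, 0.094, 0.001)
t=0.040: state=(0.901, 0.097, 0.002)
t=0.060: state=(0.898, 0.099, 0.003)
continuing one RK4 step at a time; state shown every 25 steps (Δt=0.5):
t=0.500: state=(0.802, 0.164, 0.034)
t=1.000: state=(0.653, 0.257, 0.090)
t=1.260: state=(0.565, 0.305, 0.130)
next step: t=1.280: state=(0.559, 0.308, 0.133) — S has crossed 0.56
linear interpolation between t=1.260 (0.56539) and t=1.280 (0.55860) → t≈1.276

t = 1.276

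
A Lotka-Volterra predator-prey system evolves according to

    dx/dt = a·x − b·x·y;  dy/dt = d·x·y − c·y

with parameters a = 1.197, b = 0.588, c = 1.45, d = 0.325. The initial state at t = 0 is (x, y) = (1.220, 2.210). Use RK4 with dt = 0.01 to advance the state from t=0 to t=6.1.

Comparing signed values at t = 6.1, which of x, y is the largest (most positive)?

largest component: x

t=0.000: state=(1.220, 2.210)
step 1 (dt=0.01): k1=(-0.125, -2.328), k2=(-0.117, -2.316), k3=(-0.117, -2.316), k4=(-0.108, -2.305); state += dt/6·(k1+2k2+2k3+k4)
t=0.010: state=(1.219, 2.187)
t=0.020: state=(1.218, 2.164)
t=0.030: state=(1.217, 2.141)
continuing one RK4 step at a time; state shown every 20 steps (Δt=0.2):
t=0.200: state=(1.226, 1.790)
t=0.400: state=(1.288, 1.453)
t=0.600: state=(1.402, 1.186)
t=0.800: state=(1.570, 0.977)
t=1.000: state=(1.796, 0.816)
t=1.200: state=(2.088, 0.692)
t=1.400: state=(2.460, 0.600)
t=1.600: state=(2.924, 0.535)
t=1.800: state=(3.498, 0.493)
t=2.000: state=(4.200, 0.473)
t=2.200: state=(5.047, 0.478)
t=2.400: state=(6.052, 0.512)
t=2.600: state=(7.211, 0.589)
t=2.800: state=(8.482, 0.734)
t=3.000: state=(9.750, 0.994)
t=3.200: state=(10.755, 1.452)
t=3.400: state=(11.050, 2.218)
t=3.600: state=(10.160, 3.331)
t=3.800: state=(8.116, 4.535)
t=4.000: state=(5.741, 5.318)
t=4.200: state=(3.855, 5.415)
t=4.400: state=(2.647, 4.989)
t=4.600: state=(1.943, 4.324)
t=4.800: state=(1.547, 3.620)
t=5.000: state=(1.335, 2.972)
t=5.200: state=(1.237, 2.417)
t=5.400: state=(1.216, 1.958)
t=5.600: state=(1.256, 1.587)
t=5.800: state=(1.348, 1.292)
t=6.000: state=(1.492, 1.060)
t=6.100: state=(1.585, 0.964)
compare at T: x=1.585, y=0.964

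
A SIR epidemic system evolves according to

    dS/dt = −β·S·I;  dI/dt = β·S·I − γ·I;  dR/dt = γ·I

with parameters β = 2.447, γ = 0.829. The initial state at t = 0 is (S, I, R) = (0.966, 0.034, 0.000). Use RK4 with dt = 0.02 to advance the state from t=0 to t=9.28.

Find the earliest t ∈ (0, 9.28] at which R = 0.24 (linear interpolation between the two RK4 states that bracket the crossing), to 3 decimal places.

t=0.000: state=(0.966, 0.034, 0.000)
step 1 (dt=0.02): k1=(-0.080, 0.052, 0.028), k2=(-0.082, 0.053, 0.029), k3=(-0.082, 0.053, 0.029), k4=(-0.083, 0.054, 0.029); state += dt/6·(k1+2k2+2k3+k4)
t=0.020: state=(0.964, 0.035, 0.001)
t=0.040: state=(0.963, 0.036, 0.001)
t=0.060: state=(0.961, 0.037, 0.002)
continuing one RK4 step at a time; state shown every 25 steps (Δt=0.5):
t=0.500: state=(0.908, 0.071, 0.021)
t=1.000: state=(0.803, 0.134, 0.063)
t=1.500: state=(0.648, 0.217, 0.135)
t=1.980: state=(0.482, 0.282, 0.235)
next step: t=2.000: state=(0.476, 0.284, 0.240) — R has crossed 0.24
linear interpolation between t=1.980 (0.23536) and t=2.000 (0.24005) → t≈2.000

t = 2.000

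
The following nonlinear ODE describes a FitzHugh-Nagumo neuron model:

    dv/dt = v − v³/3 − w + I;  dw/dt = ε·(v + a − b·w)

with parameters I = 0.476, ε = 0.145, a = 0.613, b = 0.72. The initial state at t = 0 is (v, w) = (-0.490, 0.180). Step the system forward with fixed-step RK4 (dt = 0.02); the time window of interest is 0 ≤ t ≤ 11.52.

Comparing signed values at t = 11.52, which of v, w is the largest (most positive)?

largest component: v

t=0.000: state=(-0.490, 0.180)
step 1 (dt=0.02): k1=(-0.155, -0.001), k2=(-0.156, -0.001), k3=(-0.156, -0.001), k4=(-0.157, -0.001); state += dt/6·(k1+2k2+2k3+k4)
t=0.020: state=(-0.493, 0.180)
t=0.040: state=(-0.496, 0.180)
t=0.060: state=(-0.499, 0.180)
continuing one RK4 step at a time; state shown every 25 steps (Δt=0.5):
t=0.500: state=(-0.583, 0.176)
t=1.000: state=(-0.707, 0.165)
t=1.500: state=(-0.857, 0.145)
t=2.000: state=(-1.015, 0.115)
t=2.500: state=(-1.154, 0.075)
t=3.000: state=(-1.252, 0.030)
t=3.500: state=(-1.306, -0.019)
t=4.000: state=(-1.324, -0.068)
t=4.500: state=(-1.316, -0.115)
t=5.000: state=(-1.292, -0.158)
t=5.500: state=(-1.257, -0.196)
t=6.000: state=(-1.215, -0.230)
t=6.500: state=(-1.168, -0.260)
t=7.000: state=(-1.117, -0.284)
t=7.500: state=(-1.061, -0.303)
t=8.000: state=(-1.000, -0.317)
t=8.500: state=(-0.934, -0.326)
t=9.000: state=(-0.860, -0.329)
t=9.500: state=(-0.775, -0.327)
t=10.000: state=(-0.674, -0.319)
t=10.500: state=(-0.549, -0.302)
t=11.000: state=(-0.382, -0.277)
t=11.500: state=(-0.147, -0.239)
t=11.520: state=(-0.136, -0.237)
compare at T: v=-0.136, w=-0.237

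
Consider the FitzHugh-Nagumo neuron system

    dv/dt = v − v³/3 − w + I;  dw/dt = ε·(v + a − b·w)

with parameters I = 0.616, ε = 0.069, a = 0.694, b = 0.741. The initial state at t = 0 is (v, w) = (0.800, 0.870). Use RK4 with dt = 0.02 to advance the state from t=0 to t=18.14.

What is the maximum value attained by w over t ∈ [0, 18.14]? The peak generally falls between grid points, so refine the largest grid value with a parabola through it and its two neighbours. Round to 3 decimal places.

max w = 1.488

t=0.000: state=(0.800, 0.870)
step 1 (dt=0.02): k1=(0.375, 0.059), k2=(0.376, 0.059), k3=(0.376, 0.059), k4=(0.377, 0.059); state += dt/6·(k1+2k2+2k3+k4)
t=0.020: state=(0.808, 0.871)
t=0.040: state=(0.815, 0.872)
t=0.060: state=(0.823, 0.874)
continuing one RK4 step at a time; state shown every 50 steps (Δt=1):
t=1.000: state=(1.168, 0.940)
t=2.000: state=(1.372, 1.027)
t=3.000: state=(1.404, 1.116)
t=4.000: state=(1.360, 1.200)
t=5.000: state=(1.286, 1.276)
t=6.000: state=(1.194, 1.343)
t=7.000: state=(1.083, 1.399)
t=8.000: state=(0.941, 1.444)
t=9.000: state=(0.737, 1.476)
t=10.000: state=(0.376, 1.488)
t=11.000: state=(-0.468, 1.461)
t=12.000: state=(-1.741, 1.357)
t=13.000: state=(-1.974, 1.207)
t=14.000: state=(-1.940, 1.062)
t=15.000: state=(-1.890, 0.927)
t=16.000: state=(-1.840, 0.802)
t=17.000: state=(-1.790, 0.687)
t=18.000: state=(-1.739, 0.580)
t=18.140: state=(-1.732, 0.566)
largest grid value and its neighbours: w(9.920)=1.48796, w(9.940)=1.48797, w(9.960)=1.48795
parabola through these three points peaks at t≈9.935 with w≈1.48797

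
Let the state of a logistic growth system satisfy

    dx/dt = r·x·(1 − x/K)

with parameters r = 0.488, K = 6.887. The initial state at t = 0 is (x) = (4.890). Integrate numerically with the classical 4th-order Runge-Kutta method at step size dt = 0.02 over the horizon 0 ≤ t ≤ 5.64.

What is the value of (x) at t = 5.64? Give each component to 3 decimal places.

t=0.000: state=(4.890)
step 1 (dt=0.02): k1=(0.692), k2=(0.691), k3=(0.691), k4=(0.689); state += dt/6·(k1+2k2+2k3+k4)
t=0.020: state=(4.904)
t=0.040: state=(4.918)
t=0.060: state=(4.931)
continuing one RK4 step at a time; state shown every 10 steps (Δt=0.2):
t=0.200: state=(5.026)
t=0.400: state=(5.155)
t=0.600: state=(5.279)
t=0.800: state=(5.396)
t=1.000: state=(5.507)
t=1.200: state=(5.611)
t=1.400: state=(5.710)
t=1.600: state=(5.802)
t=1.800: state=(5.888)
t=2.000: state=(5.969)
t=2.200: state=(6.043)
t=2.400: state=(6.113)
t=2.600: state=(6.178)
t=2.800: state=(6.237)
t=3.000: state=(6.293)
t=3.200: state=(6.343)
t=3.400: state=(6.390)
t=3.600: state=(6.434)
t=3.800: state=(6.473)
t=4.000: state=(6.510)
t=4.200: state=(6.543)
t=4.400: state=(6.573)
t=4.600: state=(6.601)
t=4.800: state=(6.627)
t=5.000: state=(6.650)
t=5.200: state=(6.672)
t=5.400: state=(6.691)
t=5.600: state=(6.709)
t=5.640: state=(6.712)

(x) = (6.712)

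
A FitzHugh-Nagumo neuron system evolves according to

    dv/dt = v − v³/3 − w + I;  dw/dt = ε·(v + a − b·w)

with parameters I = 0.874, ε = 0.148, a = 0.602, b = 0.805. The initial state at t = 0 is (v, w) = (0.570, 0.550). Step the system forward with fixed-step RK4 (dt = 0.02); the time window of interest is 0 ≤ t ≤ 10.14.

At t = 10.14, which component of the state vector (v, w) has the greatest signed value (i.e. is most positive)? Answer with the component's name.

largest component: w

t=0.000: state=(0.570, 0.550)
step 1 (dt=0.02): k1=(0.832, 0.108), k2=(0.837, 0.109), k3=(0.837, 0.109), k4=(0.841, 0.110); state += dt/6·(k1+2k2+2k3+k4)
t=0.020: state=(0.587, 0.552)
t=0.040: state=(0.604, 0.554)
t=0.060: state=(0.621, 0.557)
continuing one RK4 step at a time; state shown every 25 steps (Δt=0.5):
t=0.500: state=(1.022, 0.619)
t=1.000: state=(1.422, 0.715)
t=1.500: state=(1.631, 0.828)
t=2.000: state=(1.686, 0.943)
t=2.500: state=(1.672, 1.052)
t=3.000: state=(1.631, 1.153)
t=3.500: state=(1.580, 1.245)
t=4.000: state=(1.525, 1.328)
t=4.500: state=(1.469, 1.402)
t=5.000: state=(1.410, 1.468)
t=5.500: state=(1.350, 1.525)
t=6.000: state=(1.289, 1.575)
t=6.500: state=(1.224, 1.617)
t=7.000: state=(1.157, 1.653)
t=7.500: state=(1.086, 1.681)
t=8.000: state=(1.009, 1.702)
t=8.500: state=(0.923, 1.716)
t=9.000: state=(0.826, 1.723)
t=9.500: state=(0.709, 1.722)
t=10.000: state=(0.563, 1.712)
t=10.140: state=(0.514, 1.707)
compare at T: v=0.514, w=1.707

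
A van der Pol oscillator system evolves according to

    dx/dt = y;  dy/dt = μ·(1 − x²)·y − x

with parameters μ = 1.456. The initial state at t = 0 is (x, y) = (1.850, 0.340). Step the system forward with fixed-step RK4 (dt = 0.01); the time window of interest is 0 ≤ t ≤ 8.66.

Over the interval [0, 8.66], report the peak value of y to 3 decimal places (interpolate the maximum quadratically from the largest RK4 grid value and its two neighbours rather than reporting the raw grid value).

t=0.000: state=(1.850, 0.340)
step 1 (dt=0.01): k1=(0.340, -3.049), k2=(0.325, -3.000), k3=(0.325, -3.001), k4=(0.310, -2.952); state += dt/6·(k1+2k2+2k3+k4)
t=0.010: state=(1.853, 0.310)
t=0.020: state=(1.856, 0.281)
t=0.030: state=(1.859, 0.253)
continuing one RK4 step at a time; state shown every 50 steps (Δt=0.5):
t=0.500: state=(1.790, -0.381)
t=1.000: state=(1.545, -0.583)
t=1.500: state=(1.199, -0.825)
t=2.000: state=(0.670, -1.383)
t=2.500: state=(-0.335, -2.796)
t=3.000: state=(-1.737, -1.773)
t=3.500: state=(-2.003, 0.174)
t=4.000: state=(-1.828, 0.455)
t=4.500: state=(-1.568, 0.591)
t=5.000: state=(-1.223, 0.813)
t=5.500: state=(-0.706, 1.342)
t=6.000: state=(0.265, 2.715)
t=6.500: state=(1.691, 1.948)
t=7.000: state=(2.008, -0.142)
t=7.500: state=(1.840, -0.448)
t=8.000: state=(1.583, -0.582)
t=8.500: state=(1.245, -0.796)
t=8.660: state=(1.109, -0.908)
largest grid value and its neighbours: y(6.200)=3.17154, y(6.210)=3.17315, y(6.220)=3.17182
parabola through these three points peaks at t≈6.210 with y≈3.17315

max y = 3.173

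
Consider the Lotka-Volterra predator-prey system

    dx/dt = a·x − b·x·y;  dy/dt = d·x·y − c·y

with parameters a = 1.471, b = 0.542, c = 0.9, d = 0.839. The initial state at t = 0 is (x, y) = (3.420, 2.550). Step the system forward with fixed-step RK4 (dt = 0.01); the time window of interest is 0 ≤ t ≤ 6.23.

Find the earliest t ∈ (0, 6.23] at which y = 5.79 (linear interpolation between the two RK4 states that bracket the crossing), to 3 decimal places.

t=0.000: state=(3.420, 2.550)
step 1 (dt=0.01): k1=(0.304, 5.022), k2=(0.258, 5.075), k3=(0.257, 5.075), k4=(0.210, 5.127); state += dt/6·(k1+2k2+2k3+k4)
t=0.010: state=(3.423, 2.601)
t=0.020: state=(3.424, 2.653)
t=0.030: state=(3.425, 2.705)
continuing one RK4 step at a time; state shown every 25 steps (Δt=0.25):
t=0.250: state=(3.166, 4.112)
t=0.480: state=(2.397, 5.751)
next step: t=0.490: state=(2.357, 5.814) — y has crossed 5.79
linear interpolation between t=0.480 (5.75077) and t=0.490 (5.81405) → t≈0.486

t = 0.486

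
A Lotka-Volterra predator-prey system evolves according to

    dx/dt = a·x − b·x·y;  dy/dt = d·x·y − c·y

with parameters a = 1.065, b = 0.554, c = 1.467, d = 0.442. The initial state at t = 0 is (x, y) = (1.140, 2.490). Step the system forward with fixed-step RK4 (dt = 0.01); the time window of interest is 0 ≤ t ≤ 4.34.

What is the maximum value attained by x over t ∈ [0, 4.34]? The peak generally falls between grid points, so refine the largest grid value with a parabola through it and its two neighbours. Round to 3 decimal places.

max x = 7.465

t=0.000: state=(1.140, 2.490)
step 1 (dt=0.01): k1=(-0.358, -2.398), k2=(-0.350, -2.389), k3=(-0.350, -2.389), k4=(-0.342, -2.379); state += dt/6·(k1+2k2+2k3+k4)
t=0.010: state=(1.136, 2.466)
t=0.020: state=(1.133, 2.442)
t=0.030: state=(1.130, 2.419)
continuing one RK4 step at a time; state shown every 20 steps (Δt=0.2):
t=0.200: state=(1.098, 2.049)
t=0.400: state=(1.105, 1.684)
t=0.600: state=(1.154, 1.387)
t=0.800: state=(1.242, 1.150)
t=1.000: state=(1.368, 0.962)
t=1.200: state=(1.534, 0.815)
t=1.400: state=(1.746, 0.702)
t=1.600: state=(2.008, 0.618)
t=1.800: state=(2.329, 0.558)
t=2.000: state=(2.715, 0.520)
t=2.200: state=(3.175, 0.503)
t=2.400: state=(3.715, 0.508)
t=2.600: state=(4.339, 0.540)
t=2.800: state=(5.040, 0.610)
t=3.000: state=(5.793, 0.734)
t=3.200: state=(6.538, 0.944)
t=3.400: state=(7.159, 1.292)
t=3.600: state=(7.462, 1.844)
t=3.800: state=(7.216, 2.644)
t=4.000: state=(6.320, 3.602)
t=4.200: state=(4.996, 4.437)
t=4.340: state=(4.050, 4.778)
largest grid value and its neighbours: x(3.610)=7.46408, x(3.620)=7.46519, x(3.630)=7.46484
parabola through these three points peaks at t≈3.623 with x≈7.46524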